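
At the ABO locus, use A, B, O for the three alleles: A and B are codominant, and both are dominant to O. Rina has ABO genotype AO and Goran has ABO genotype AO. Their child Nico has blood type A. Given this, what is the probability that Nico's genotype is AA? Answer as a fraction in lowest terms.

Cross AO × AO → 1/4 AA, 1/2 AO, 1/4 OO.
Type-A genotypes among offspring: AA (1/4), AO (1/2); total 3/4.
P(AA | type A) = (1/4) / (3/4) = 1/3.

1/3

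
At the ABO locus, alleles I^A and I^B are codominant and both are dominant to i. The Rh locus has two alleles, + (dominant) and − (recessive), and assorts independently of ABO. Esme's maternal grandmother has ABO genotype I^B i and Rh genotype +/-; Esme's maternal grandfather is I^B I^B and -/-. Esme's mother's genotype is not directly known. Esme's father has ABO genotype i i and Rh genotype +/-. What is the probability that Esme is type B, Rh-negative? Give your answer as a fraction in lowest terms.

Esme's mother's ABO genotype from I^B i × I^B I^B: 1/2 I^B I^B, 1/2 I^B i.
Crossing each possibility with the father i i and summing P(type B): 1/2·1 + 1/2·1/2 = 3/4.
Similarly for Rh via the mother's Rh distribution: P(Rh-) = 3/8.
Independent loci: 3/4 × 3/8 = 9/32.

9/32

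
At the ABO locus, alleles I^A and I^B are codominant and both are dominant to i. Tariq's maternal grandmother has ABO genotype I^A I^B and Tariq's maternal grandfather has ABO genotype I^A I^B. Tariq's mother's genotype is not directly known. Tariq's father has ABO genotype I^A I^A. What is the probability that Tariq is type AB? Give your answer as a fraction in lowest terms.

Tariq's mother's ABO genotype from I^A I^B × I^A I^B: 1/4 I^A I^A, 1/2 I^A I^B, 1/4 I^B I^B.
Crossing each possibility with the father I^A I^A and summing P(type AB): 1/4·0 + 1/2·1/2 + 1/4·1 = 1/2.

1/2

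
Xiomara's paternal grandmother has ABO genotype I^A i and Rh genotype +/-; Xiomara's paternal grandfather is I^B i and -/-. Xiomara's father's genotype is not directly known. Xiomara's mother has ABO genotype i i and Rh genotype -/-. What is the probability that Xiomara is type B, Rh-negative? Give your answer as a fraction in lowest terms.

3/16

Xiomara's father's ABO genotype from I^A i × I^B i: 1/4 I^A I^B, 1/4 I^A i, 1/4 I^B i, 1/4 i i.
Crossing each possibility with the mother i i and summing P(type B): 1/4·1/2 + 1/4·0 + 1/4·1/2 + 1/4·0 = 1/4.
Similarly for Rh via the father's Rh distribution: P(Rh-) = 3/4.
Independent loci: 1/4 × 3/4 = 3/16.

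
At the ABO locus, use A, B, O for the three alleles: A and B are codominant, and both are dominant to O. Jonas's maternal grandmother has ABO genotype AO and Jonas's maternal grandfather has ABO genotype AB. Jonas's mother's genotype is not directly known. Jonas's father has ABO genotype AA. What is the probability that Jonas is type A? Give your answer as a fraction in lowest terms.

3/4

Jonas's mother's ABO genotype from AO × AB: 1/4 AA, 1/4 AB, 1/4 AO, 1/4 BO.
Crossing each possibility with the father AA and summing P(type A): 1/4·1 + 1/4·1/2 + 1/4·1 + 1/4·1/2 = 3/4.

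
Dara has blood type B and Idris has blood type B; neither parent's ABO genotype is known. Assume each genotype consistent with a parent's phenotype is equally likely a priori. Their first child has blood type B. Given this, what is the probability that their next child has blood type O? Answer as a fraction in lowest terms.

Possible genotypes: Dara ∈ {BB, BO}; Idris ∈ {BB, BO}.
Weight each parental genotype pair by prior × P(type-B child):
  BB × BB: posterior weight 4/15; P(next child type O) = 0.
  BB × BO: posterior weight 4/15; P(next child type O) = 0.
  BO × BB: posterior weight 4/15; P(next child type O) = 0.
  BO × BO: posterior weight 1/5; P(next child type O) = 1/4.
Weighted sum = 1/20.

1/20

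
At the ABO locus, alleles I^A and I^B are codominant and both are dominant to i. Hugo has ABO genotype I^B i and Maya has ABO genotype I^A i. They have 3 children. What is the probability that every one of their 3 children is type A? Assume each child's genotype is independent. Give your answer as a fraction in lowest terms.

ABO cross I^B i × I^A i → 1/4 O, 1/4 A, 1/4 B, 1/4 AB.
So P(type A) = 1/4 per child.
All 3 independent: (1/4)^3 = 1/64.

1/64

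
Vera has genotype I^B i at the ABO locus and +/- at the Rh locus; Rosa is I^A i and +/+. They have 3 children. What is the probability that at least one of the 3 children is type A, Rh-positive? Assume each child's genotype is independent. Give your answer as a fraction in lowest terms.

ABO cross I^B i × I^A i → 1/4 O, 1/4 A, 1/4 B, 1/4 AB.
Rh cross +/- × +/+ → 1 Rh+; so P(type A, Rh-positive) = 1/4 × 1 = 1/4 per child.
P(none) = (3/4)^3 = 27/64; P(at least one) = 1 − 27/64 = 37/64.

37/64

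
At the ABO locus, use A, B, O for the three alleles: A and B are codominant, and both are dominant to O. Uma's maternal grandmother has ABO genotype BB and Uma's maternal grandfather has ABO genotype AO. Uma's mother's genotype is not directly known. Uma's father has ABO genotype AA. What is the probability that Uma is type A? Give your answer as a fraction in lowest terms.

1/2

Uma's mother's ABO genotype from BB × AO: 1/2 AB, 1/2 BO.
Crossing each possibility with the father AA and summing P(type A): 1/2·1/2 + 1/2·1/2 = 1/2.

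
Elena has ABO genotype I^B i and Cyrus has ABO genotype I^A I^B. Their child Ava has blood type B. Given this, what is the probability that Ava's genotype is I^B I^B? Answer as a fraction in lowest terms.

Cross I^B i × I^A I^B → 1/4 I^A I^B, 1/4 I^A i, 1/4 I^B I^B, 1/4 I^B i.
Type-B genotypes among offspring: I^B I^B (1/4), I^B i (1/4); total 1/2.
P(I^B I^B | type B) = (1/4) / (1/2) = 1/2.

1/2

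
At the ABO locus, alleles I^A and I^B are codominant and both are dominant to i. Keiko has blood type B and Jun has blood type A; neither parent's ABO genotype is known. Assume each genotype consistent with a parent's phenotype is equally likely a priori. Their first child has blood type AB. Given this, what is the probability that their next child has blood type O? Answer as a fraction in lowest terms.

Possible genotypes: Keiko ∈ {I^B I^B, I^B i}; Jun ∈ {I^A I^A, I^A i}.
Weight each parental genotype pair by prior × P(type-AB child):
  I^B I^B × I^A I^A: posterior weight 4/9; P(next child type O) = 0.
  I^B I^B × I^A i: posterior weight 2/9; P(next child type O) = 0.
  I^B i × I^A I^A: posterior weight 2/9; P(next child type O) = 0.
  I^B i × I^A i: posterior weight 1/9; P(next child type O) = 1/4.
Weighted sum = 1/36.

1/36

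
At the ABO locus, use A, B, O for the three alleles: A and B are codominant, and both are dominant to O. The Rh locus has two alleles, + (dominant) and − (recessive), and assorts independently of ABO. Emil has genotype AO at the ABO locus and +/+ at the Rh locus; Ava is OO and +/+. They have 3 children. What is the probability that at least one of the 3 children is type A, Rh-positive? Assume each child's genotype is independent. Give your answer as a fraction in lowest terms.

ABO cross AO × OO → 1/2 O, 1/2 A.
Rh cross +/+ × +/+ → 1 Rh+; so P(type A, Rh-positive) = 1/2 × 1 = 1/2 per child.
P(none) = (1/2)^3 = 1/8; P(at least one) = 1 − 1/8 = 7/8.

7/8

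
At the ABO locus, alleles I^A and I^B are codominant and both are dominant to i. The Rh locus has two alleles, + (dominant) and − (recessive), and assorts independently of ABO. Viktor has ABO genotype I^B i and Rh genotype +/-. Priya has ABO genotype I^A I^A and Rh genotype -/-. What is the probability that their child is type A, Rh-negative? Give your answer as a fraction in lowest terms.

1/4

ABO cross I^B i × I^A I^A → offspring phenotypes: 1/2 A, 1/2 AB.
Rh cross +/- × -/- → 1/2 Rh+, 1/2 Rh-.
Independent loci: P(type A, Rh-negative) = 1/2 × 1/2 = 1/4.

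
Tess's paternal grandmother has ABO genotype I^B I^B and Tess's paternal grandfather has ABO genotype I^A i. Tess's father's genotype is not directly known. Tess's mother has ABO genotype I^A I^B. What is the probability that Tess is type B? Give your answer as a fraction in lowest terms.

3/8

Tess's father's ABO genotype from I^B I^B × I^A i: 1/2 I^A I^B, 1/2 I^B i.
Crossing each possibility with the mother I^A I^B and summing P(type B): 1/2·1/4 + 1/2·1/2 = 3/8.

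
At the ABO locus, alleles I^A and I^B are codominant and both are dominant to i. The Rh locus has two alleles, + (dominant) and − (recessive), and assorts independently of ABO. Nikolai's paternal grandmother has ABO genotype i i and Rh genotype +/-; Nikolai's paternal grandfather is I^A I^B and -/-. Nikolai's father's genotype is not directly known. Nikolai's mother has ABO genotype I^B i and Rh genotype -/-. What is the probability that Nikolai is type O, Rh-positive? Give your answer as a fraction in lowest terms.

Nikolai's father's ABO genotype from i i × I^A I^B: 1/2 I^A i, 1/2 I^B i.
Crossing each possibility with the mother I^B i and summing P(type O): 1/2·1/4 + 1/2·1/4 = 1/4.
Similarly for Rh via the father's Rh distribution: P(Rh+) = 1/4.
Independent loci: 1/4 × 1/4 = 1/16.

1/16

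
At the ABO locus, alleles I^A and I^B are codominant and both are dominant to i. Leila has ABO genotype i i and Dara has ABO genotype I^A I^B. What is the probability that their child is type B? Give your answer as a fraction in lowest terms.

ABO cross i i × I^A I^B → offspring phenotypes: 1/2 A, 1/2 B.
So P(type B) = 1/2.

1/2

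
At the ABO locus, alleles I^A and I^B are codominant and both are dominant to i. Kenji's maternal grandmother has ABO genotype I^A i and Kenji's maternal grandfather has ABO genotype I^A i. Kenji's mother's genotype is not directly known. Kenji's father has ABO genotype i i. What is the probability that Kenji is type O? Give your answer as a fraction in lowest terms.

Kenji's mother's ABO genotype from I^A i × I^A i: 1/4 I^A I^A, 1/2 I^A i, 1/4 i i.
Crossing each possibility with the father i i and summing P(type O): 1/4·0 + 1/2·1/2 + 1/4·1 = 1/2.

1/2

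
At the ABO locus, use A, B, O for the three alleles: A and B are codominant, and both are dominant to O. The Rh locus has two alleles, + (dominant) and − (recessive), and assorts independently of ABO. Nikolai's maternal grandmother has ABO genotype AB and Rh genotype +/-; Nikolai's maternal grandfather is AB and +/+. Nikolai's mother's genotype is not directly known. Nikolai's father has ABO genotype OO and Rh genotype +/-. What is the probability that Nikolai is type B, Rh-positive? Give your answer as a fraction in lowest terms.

Nikolai's mother's ABO genotype from AB × AB: 1/4 AA, 1/2 AB, 1/4 BB.
Crossing each possibility with the father OO and summing P(type B): 1/4·0 + 1/2·1/2 + 1/4·1 = 1/2.
Similarly for Rh via the mother's Rh distribution: P(Rh+) = 7/8.
Independent loci: 1/2 × 7/8 = 7/16.

7/16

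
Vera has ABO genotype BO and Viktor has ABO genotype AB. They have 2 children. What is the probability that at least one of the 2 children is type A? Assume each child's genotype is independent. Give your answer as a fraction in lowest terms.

ABO cross BO × AB → 1/4 A, 1/2 B, 1/4 AB.
So P(type A) = 1/4 per child.
P(none) = (3/4)^2 = 9/16; P(at least one) = 1 − 9/16 = 7/16.

7/16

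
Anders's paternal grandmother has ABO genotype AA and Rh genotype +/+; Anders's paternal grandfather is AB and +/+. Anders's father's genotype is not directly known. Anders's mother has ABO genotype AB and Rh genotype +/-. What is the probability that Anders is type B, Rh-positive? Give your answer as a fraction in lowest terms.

1/8

Anders's father's ABO genotype from AA × AB: 1/2 AA, 1/2 AB.
Crossing each possibility with the mother AB and summing P(type B): 1/2·0 + 1/2·1/4 = 1/8.
Similarly for Rh via the father's Rh distribution: P(Rh+) = 1.
Independent loci: 1/8 × 1 = 1/8.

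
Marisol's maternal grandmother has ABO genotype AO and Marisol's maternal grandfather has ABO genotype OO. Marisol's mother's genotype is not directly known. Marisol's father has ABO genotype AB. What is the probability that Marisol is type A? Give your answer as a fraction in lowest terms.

Marisol's mother's ABO genotype from AO × OO: 1/2 AO, 1/2 OO.
Crossing each possibility with the father AB and summing P(type A): 1/2·1/2 + 1/2·1/2 = 1/2.

1/2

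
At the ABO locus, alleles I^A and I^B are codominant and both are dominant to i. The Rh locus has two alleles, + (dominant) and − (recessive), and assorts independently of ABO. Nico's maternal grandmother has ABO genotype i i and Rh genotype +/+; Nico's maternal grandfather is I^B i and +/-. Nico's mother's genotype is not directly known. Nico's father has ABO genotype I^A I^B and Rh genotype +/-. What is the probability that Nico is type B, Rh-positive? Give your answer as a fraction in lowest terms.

7/16

Nico's mother's ABO genotype from i i × I^B i: 1/2 I^B i, 1/2 i i.
Crossing each possibility with the father I^A I^B and summing P(type B): 1/2·1/2 + 1/2·1/2 = 1/2.
Similarly for Rh via the mother's Rh distribution: P(Rh+) = 7/8.
Independent loci: 1/2 × 7/8 = 7/16.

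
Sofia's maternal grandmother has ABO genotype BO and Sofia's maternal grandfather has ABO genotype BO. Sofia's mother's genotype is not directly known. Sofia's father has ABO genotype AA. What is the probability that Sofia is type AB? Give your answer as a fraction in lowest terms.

Sofia's mother's ABO genotype from BO × BO: 1/4 BB, 1/2 BO, 1/4 OO.
Crossing each possibility with the father AA and summing P(type AB): 1/4·1 + 1/2·1/2 + 1/4·0 = 1/2.

1/2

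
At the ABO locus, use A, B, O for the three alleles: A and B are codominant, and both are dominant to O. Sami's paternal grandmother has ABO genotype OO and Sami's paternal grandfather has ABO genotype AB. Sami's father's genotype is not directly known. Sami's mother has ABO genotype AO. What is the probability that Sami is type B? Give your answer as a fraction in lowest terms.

Sami's father's ABO genotype from OO × AB: 1/2 AO, 1/2 BO.
Crossing each possibility with the mother AO and summing P(type B): 1/2·0 + 1/2·1/4 = 1/8.

1/8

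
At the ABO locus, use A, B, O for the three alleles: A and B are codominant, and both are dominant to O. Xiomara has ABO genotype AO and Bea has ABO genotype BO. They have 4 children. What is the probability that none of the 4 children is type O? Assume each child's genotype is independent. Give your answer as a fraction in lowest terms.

ABO cross AO × BO → 1/4 O, 1/4 A, 1/4 B, 1/4 AB.
So P(type O) = 1/4 per child.
P(not type O) = 3/4 for one child; (3/4)^4 = 81/256.

81/256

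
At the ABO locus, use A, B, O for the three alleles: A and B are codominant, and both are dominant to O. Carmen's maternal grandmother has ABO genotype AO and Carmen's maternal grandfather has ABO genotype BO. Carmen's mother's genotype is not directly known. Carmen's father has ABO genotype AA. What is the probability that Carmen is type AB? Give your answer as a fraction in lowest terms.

Carmen's mother's ABO genotype from AO × BO: 1/4 AB, 1/4 AO, 1/4 BO, 1/4 OO.
Crossing each possibility with the father AA and summing P(type AB): 1/4·1/2 + 1/4·0 + 1/4·1/2 + 1/4·0 = 1/4.

1/4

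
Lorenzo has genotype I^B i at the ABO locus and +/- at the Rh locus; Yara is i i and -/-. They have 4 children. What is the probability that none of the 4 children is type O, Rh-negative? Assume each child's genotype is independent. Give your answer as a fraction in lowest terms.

81/256

ABO cross I^B i × i i → 1/2 O, 1/2 B.
Rh cross +/- × -/- → 1/2 Rh+, 1/2 Rh-; so P(type O, Rh-negative) = 1/2 × 1/2 = 1/4 per child.
P(not type O, Rh-negative) = 3/4 for one child; (3/4)^4 = 81/256.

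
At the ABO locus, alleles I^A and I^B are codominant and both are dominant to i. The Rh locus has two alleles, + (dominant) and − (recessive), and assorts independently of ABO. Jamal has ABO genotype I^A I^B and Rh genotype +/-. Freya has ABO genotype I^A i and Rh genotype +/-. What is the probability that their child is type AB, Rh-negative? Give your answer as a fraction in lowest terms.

1/16

ABO cross I^A I^B × I^A i → offspring phenotypes: 1/2 A, 1/4 B, 1/4 AB.
Rh cross +/- × +/- → 3/4 Rh+, 1/4 Rh-.
Independent loci: P(type AB, Rh-negative) = 1/4 × 1/4 = 1/16.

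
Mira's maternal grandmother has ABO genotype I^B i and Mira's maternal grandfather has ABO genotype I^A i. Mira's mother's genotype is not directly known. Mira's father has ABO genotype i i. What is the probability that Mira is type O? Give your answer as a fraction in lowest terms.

Mira's mother's ABO genotype from I^B i × I^A i: 1/4 I^A I^B, 1/4 I^A i, 1/4 I^B i, 1/4 i i.
Crossing each possibility with the father i i and summing P(type O): 1/4·0 + 1/4·1/2 + 1/4·1/2 + 1/4·1 = 1/2.

1/2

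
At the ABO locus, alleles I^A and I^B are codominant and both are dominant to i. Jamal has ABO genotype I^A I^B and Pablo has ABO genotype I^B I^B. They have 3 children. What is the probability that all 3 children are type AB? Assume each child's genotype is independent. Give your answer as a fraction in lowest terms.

1/8

ABO cross I^A I^B × I^B I^B → 1/2 B, 1/2 AB.
So P(type AB) = 1/2 per child.
All 3 independent: (1/2)^3 = 1/8.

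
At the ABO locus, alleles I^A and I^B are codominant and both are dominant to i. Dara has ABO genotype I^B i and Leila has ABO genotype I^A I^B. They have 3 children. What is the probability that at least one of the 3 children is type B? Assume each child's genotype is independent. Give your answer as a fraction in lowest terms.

ABO cross I^B i × I^A I^B → 1/4 A, 1/2 B, 1/4 AB.
So P(type B) = 1/2 per child.
P(none) = (1/2)^3 = 1/8; P(at least one) = 1 − 1/8 = 7/8.

7/8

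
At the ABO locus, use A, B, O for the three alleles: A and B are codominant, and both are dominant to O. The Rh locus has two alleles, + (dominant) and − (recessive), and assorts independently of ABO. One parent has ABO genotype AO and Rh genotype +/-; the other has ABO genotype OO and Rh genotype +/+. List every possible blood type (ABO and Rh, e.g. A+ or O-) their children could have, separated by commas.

Gametes from AO × OO give offspring ABO genotypes AO, OO, i.e. phenotypes O, A.
Rh cross +/- × +/+ → phenotypes Rh+.
Combining independently: O+, A+.

O+, A+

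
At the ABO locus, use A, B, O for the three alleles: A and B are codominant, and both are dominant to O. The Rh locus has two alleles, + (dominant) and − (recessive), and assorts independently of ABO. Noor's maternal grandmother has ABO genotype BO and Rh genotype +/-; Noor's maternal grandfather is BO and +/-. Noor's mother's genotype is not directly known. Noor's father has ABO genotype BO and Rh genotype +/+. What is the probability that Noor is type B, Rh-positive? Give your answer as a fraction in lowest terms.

Noor's mother's ABO genotype from BO × BO: 1/4 BB, 1/2 BO, 1/4 OO.
Crossing each possibility with the father BO and summing P(type B): 1/4·1 + 1/2·3/4 + 1/4·1/2 = 3/4.
Similarly for Rh via the mother's Rh distribution: P(Rh+) = 1.
Independent loci: 3/4 × 1 = 3/4.

3/4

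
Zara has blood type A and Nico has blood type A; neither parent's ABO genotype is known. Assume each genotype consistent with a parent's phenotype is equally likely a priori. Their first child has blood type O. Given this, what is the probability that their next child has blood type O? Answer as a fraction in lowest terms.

1/4

Possible genotypes: Zara ∈ {I^A I^A, I^A i}; Nico ∈ {I^A I^A, I^A i}.
Weight each parental genotype pair by prior × P(type-O child):
  I^A i × I^A i: posterior weight 1; P(next child type O) = 1/4.
Weighted sum = 1/4.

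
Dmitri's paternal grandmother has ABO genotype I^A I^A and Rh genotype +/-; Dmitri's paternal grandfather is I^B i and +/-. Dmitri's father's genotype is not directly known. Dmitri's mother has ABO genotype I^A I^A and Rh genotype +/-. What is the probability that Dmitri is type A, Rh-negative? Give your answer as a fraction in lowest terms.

3/16

Dmitri's father's ABO genotype from I^A I^A × I^B i: 1/2 I^A I^B, 1/2 I^A i.
Crossing each possibility with the mother I^A I^A and summing P(type A): 1/2·1/2 + 1/2·1 = 3/4.
Similarly for Rh via the father's Rh distribution: P(Rh-) = 1/4.
Independent loci: 3/4 × 1/4 = 3/16.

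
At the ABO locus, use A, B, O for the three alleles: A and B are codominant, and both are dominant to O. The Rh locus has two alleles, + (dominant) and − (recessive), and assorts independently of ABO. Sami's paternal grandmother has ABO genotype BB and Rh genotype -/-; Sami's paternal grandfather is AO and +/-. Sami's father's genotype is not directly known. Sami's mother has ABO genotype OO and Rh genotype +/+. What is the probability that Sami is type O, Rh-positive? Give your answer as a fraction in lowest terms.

1/4

Sami's father's ABO genotype from BB × AO: 1/2 AB, 1/2 BO.
Crossing each possibility with the mother OO and summing P(type O): 1/2·0 + 1/2·1/2 = 1/4.
Similarly for Rh via the father's Rh distribution: P(Rh+) = 1.
Independent loci: 1/4 × 1 = 1/4.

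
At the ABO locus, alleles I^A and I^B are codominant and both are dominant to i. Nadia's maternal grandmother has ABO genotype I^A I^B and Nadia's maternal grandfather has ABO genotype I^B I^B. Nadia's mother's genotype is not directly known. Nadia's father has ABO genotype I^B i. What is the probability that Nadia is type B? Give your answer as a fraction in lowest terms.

Nadia's mother's ABO genotype from I^A I^B × I^B I^B: 1/2 I^A I^B, 1/2 I^B I^B.
Crossing each possibility with the father I^B i and summing P(type B): 1/2·1/2 + 1/2·1 = 3/4.

3/4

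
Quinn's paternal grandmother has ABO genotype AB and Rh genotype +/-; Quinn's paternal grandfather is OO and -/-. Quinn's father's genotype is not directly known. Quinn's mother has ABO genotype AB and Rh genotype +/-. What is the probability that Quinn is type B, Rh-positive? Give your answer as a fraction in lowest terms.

Quinn's father's ABO genotype from AB × OO: 1/2 AO, 1/2 BO.
Crossing each possibility with the mother AB and summing P(type B): 1/2·1/4 + 1/2·1/2 = 3/8.
Similarly for Rh via the father's Rh distribution: P(Rh+) = 5/8.
Independent loci: 3/8 × 5/8 = 15/64.

15/64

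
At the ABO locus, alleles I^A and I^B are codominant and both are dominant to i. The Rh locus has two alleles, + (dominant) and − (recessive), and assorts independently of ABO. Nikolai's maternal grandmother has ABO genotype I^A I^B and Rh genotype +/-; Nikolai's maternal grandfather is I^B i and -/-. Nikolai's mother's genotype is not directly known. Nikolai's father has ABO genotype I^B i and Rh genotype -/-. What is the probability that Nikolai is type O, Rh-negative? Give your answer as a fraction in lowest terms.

Nikolai's mother's ABO genotype from I^A I^B × I^B i: 1/4 I^A I^B, 1/4 I^A i, 1/4 I^B I^B, 1/4 I^B i.
Crossing each possibility with the father I^B i and summing P(type O): 1/4·0 + 1/4·1/4 + 1/4·0 + 1/4·1/4 = 1/8.
Similarly for Rh via the mother's Rh distribution: P(Rh-) = 3/4.
Independent loci: 1/8 × 3/4 = 3/32.

3/32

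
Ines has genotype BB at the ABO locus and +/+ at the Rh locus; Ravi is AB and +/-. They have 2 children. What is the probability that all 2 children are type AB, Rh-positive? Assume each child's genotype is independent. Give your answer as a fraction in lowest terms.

1/4

ABO cross BB × AB → 1/2 B, 1/2 AB.
Rh cross +/+ × +/- → 1 Rh+; so P(type AB, Rh-positive) = 1/2 × 1 = 1/2 per child.
All 2 independent: (1/2)^2 = 1/4.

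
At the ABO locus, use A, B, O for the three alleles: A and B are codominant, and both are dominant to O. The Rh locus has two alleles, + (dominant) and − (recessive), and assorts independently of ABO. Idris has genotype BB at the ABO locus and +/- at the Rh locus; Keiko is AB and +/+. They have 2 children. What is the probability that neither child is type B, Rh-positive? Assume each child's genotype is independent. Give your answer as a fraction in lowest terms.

1/4

ABO cross BB × AB → 1/2 B, 1/2 AB.
Rh cross +/- × +/+ → 1 Rh+; so P(type B, Rh-positive) = 1/2 × 1 = 1/2 per child.
P(not type B, Rh-positive) = 1/2 for one child; (1/2)^2 = 1/4.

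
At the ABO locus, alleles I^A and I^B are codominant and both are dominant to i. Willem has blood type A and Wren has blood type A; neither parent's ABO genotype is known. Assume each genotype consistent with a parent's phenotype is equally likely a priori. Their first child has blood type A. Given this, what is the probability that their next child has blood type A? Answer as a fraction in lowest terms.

19/20

Possible genotypes: Willem ∈ {I^A I^A, I^A i}; Wren ∈ {I^A I^A, I^A i}.
Weight each parental genotype pair by prior × P(type-A child):
  I^A I^A × I^A I^A: posterior weight 4/15; P(next child type A) = 1.
  I^A I^A × I^A i: posterior weight 4/15; P(next child type A) = 1.
  I^A i × I^A I^A: posterior weight 4/15; P(next child type A) = 1.
  I^A i × I^A i: posterior weight 1/5; P(next child type A) = 3/4.
Weighted sum = 19/20.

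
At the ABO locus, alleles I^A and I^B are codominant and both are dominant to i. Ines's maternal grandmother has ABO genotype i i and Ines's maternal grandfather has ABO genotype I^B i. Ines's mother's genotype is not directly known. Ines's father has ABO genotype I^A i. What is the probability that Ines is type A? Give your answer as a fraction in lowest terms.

3/8

Ines's mother's ABO genotype from i i × I^B i: 1/2 I^B i, 1/2 i i.
Crossing each possibility with the father I^A i and summing P(type A): 1/2·1/4 + 1/2·1/2 = 3/8.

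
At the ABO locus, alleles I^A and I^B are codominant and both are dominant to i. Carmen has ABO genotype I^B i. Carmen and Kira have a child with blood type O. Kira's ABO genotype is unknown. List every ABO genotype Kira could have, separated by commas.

I^A i, I^B i, i i

For each candidate genotype of Kira, check whether crossing it with I^B i can produce every observed child phenotype.
  I^A I^A → possible child types {A, AB} ✗
  I^A I^B → possible child types {A, B, AB} ✗
  I^A i → possible child types {O, A, B, AB} ✓
  I^B I^B → possible child types {B} ✗
  I^B i → possible child types {O, B} ✓
  i i → possible child types {O, B} ✓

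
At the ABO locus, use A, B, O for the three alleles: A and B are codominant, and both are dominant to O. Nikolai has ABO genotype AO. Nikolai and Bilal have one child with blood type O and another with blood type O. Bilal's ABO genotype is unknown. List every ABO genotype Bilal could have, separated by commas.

AO, BO, OO

For each candidate genotype of Bilal, check whether crossing it with AO can produce every observed child phenotype.
  AA → possible child types {A} ✗
  AB → possible child types {A, B, AB} ✗
  AO → possible child types {O, A} ✓
  BB → possible child types {B, AB} ✗
  BO → possible child types {O, A, B, AB} ✓
  OO → possible child types {O, A} ✓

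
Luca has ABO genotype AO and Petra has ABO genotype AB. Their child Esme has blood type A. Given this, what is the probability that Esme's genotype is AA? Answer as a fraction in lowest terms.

1/2

Cross AO × AB → 1/4 AA, 1/4 AB, 1/4 AO, 1/4 BO.
Type-A genotypes among offspring: AA (1/4), AO (1/4); total 1/2.
P(AA | type A) = (1/4) / (1/2) = 1/2.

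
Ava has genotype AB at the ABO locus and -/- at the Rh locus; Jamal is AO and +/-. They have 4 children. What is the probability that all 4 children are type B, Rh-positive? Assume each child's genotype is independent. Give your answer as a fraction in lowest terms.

ABO cross AB × AO → 1/2 A, 1/4 B, 1/4 AB.
Rh cross -/- × +/- → 1/2 Rh+, 1/2 Rh-; so P(type B, Rh-positive) = 1/4 × 1/2 = 1/8 per child.
All 4 independent: (1/8)^4 = 1/4096.

1/4096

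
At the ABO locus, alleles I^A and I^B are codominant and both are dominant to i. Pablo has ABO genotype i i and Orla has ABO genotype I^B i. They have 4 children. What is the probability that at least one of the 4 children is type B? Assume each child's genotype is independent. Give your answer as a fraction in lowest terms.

ABO cross i i × I^B i → 1/2 O, 1/2 B.
So P(type B) = 1/2 per child.
P(none) = (1/2)^4 = 1/16; P(at least one) = 1 − 1/16 = 15/16.

15/16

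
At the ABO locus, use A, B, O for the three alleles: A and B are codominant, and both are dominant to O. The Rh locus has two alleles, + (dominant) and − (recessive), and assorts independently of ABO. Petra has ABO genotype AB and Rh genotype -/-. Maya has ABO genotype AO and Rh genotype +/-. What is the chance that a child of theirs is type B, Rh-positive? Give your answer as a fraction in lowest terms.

ABO cross AB × AO → offspring phenotypes: 1/2 A, 1/4 B, 1/4 AB.
Rh cross -/- × +/- → 1/2 Rh+, 1/2 Rh-.
Independent loci: P(type B, Rh-positive) = 1/4 × 1/2 = 1/8.

1/8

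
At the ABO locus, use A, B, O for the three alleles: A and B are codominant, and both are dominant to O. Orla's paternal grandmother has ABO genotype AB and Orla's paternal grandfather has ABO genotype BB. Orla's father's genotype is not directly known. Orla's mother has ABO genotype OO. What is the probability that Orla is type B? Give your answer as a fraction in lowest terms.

Orla's father's ABO genotype from AB × BB: 1/2 AB, 1/2 BB.
Crossing each possibility with the mother OO and summing P(type B): 1/2·1/2 + 1/2·1 = 3/4.

3/4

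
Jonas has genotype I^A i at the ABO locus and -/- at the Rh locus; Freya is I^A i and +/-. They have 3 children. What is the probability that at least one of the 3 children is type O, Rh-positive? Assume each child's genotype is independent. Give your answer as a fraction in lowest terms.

169/512

ABO cross I^A i × I^A i → 1/4 O, 3/4 A.
Rh cross -/- × +/- → 1/2 Rh+, 1/2 Rh-; so P(type O, Rh-positive) = 1/4 × 1/2 = 1/8 per child.
P(none) = (7/8)^3 = 343/512; P(at least one) = 1 − 343/512 = 169/512.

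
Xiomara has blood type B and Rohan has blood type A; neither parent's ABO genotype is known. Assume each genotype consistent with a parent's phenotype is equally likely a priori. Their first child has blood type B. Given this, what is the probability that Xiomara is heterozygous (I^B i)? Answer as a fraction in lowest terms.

Possible genotypes: Xiomara ∈ {I^B I^B, I^B i}; Rohan ∈ {I^A I^A, I^A i}.
Weight each parental genotype pair by prior × P(type-B child):
  I^B I^B × I^A i: posterior weight 2/3.
  I^B i × I^A i: posterior weight 1/3.
Sum the posterior weight over pairs where Xiomara is I^B i: 1/3.

1/3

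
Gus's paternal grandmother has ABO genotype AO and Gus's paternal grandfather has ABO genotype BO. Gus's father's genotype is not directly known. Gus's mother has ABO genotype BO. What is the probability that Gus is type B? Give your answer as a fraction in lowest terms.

Gus's father's ABO genotype from AO × BO: 1/4 AB, 1/4 AO, 1/4 BO, 1/4 OO.
Crossing each possibility with the mother BO and summing P(type B): 1/4·1/2 + 1/4·1/4 + 1/4·3/4 + 1/4·1/2 = 1/2.

1/2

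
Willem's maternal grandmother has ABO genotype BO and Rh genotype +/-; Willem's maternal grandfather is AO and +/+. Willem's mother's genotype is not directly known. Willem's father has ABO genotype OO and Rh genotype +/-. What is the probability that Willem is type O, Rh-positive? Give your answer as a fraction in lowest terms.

Willem's mother's ABO genotype from BO × AO: 1/4 AB, 1/4 AO, 1/4 BO, 1/4 OO.
Crossing each possibility with the father OO and summing P(type O): 1/4·0 + 1/4·1/2 + 1/4·1/2 + 1/4·1 = 1/2.
Similarly for Rh via the mother's Rh distribution: P(Rh+) = 7/8.
Independent loci: 1/2 × 7/8 = 7/16.

7/16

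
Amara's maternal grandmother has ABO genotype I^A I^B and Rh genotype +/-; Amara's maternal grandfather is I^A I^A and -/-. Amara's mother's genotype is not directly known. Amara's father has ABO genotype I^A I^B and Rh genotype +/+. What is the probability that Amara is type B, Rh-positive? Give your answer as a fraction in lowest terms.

1/8

Amara's mother's ABO genotype from I^A I^B × I^A I^A: 1/2 I^A I^A, 1/2 I^A I^B.
Crossing each possibility with the father I^A I^B and summing P(type B): 1/2·0 + 1/2·1/4 = 1/8.
Similarly for Rh via the mother's Rh distribution: P(Rh+) = 1.
Independent loci: 1/8 × 1 = 1/8.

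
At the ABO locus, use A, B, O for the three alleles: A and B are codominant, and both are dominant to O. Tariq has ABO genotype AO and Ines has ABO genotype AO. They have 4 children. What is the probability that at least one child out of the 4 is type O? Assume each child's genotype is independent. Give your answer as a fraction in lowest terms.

ABO cross AO × AO → 1/4 O, 3/4 A.
So P(type O) = 1/4 per child.
P(none) = (3/4)^4 = 81/256; P(at least one) = 1 − 81/256 = 175/256.

175/256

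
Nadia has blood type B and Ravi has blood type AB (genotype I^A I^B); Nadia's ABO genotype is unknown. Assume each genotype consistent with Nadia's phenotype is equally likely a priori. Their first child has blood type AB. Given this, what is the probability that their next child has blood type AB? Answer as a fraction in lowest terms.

Possible genotypes: Nadia ∈ {I^B I^B, I^B i}; Ravi ∈ {I^A I^B}.
Weight each parental genotype pair by prior × P(type-AB child):
  I^B I^B × I^A I^B: posterior weight 2/3; P(next child type AB) = 1/2.
  I^B i × I^A I^B: posterior weight 1/3; P(next child type AB) = 1/4.
Weighted sum = 5/12.

5/12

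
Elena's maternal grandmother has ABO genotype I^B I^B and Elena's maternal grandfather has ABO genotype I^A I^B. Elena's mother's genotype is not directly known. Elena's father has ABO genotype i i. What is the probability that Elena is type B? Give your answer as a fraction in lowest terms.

3/4

Elena's mother's ABO genotype from I^B I^B × I^A I^B: 1/2 I^A I^B, 1/2 I^B I^B.
Crossing each possibility with the father i i and summing P(type B): 1/2·1/2 + 1/2·1 = 3/4.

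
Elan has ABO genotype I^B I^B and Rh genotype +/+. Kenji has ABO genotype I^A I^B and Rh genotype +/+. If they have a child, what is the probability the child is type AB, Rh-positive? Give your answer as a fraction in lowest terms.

ABO cross I^B I^B × I^A I^B → offspring phenotypes: 1/2 B, 1/2 AB.
Rh cross +/+ × +/+ → 1 Rh+.
Independent loci: P(type AB, Rh-positive) = 1/2 × 1 = 1/2.

1/2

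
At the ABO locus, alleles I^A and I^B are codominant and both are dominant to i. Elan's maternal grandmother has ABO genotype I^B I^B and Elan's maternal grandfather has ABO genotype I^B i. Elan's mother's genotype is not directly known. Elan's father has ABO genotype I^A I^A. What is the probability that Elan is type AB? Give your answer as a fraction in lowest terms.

3/4

Elan's mother's ABO genotype from I^B I^B × I^B i: 1/2 I^B I^B, 1/2 I^B i.
Crossing each possibility with the father I^A I^A and summing P(type AB): 1/2·1 + 1/2·1/2 = 3/4.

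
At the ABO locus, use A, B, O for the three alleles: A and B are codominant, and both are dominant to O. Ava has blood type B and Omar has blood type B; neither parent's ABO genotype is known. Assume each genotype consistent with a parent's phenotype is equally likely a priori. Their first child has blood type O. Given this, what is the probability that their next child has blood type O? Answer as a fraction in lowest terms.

1/4

Possible genotypes: Ava ∈ {BB, BO}; Omar ∈ {BB, BO}.
Weight each parental genotype pair by prior × P(type-O child):
  BO × BO: posterior weight 1; P(next child type O) = 1/4.
Weighted sum = 1/4.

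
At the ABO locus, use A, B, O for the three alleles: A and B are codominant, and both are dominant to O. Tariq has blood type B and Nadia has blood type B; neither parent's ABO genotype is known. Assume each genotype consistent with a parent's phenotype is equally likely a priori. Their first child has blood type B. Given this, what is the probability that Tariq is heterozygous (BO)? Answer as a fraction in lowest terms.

Possible genotypes: Tariq ∈ {BB, BO}; Nadia ∈ {BB, BO}.
Weight each parental genotype pair by prior × P(type-B child):
  BB × BB: posterior weight 4/15.
  BB × BO: posterior weight 4/15.
  BO × BB: posterior weight 4/15.
  BO × BO: posterior weight 1/5.
Sum the posterior weight over pairs where Tariq is BO: 7/15.

7/15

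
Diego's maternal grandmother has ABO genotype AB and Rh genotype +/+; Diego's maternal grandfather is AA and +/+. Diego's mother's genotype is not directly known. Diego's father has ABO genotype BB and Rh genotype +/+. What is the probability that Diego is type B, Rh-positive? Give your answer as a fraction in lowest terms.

1/4

Diego's mother's ABO genotype from AB × AA: 1/2 AA, 1/2 AB.
Crossing each possibility with the father BB and summing P(type B): 1/2·0 + 1/2·1/2 = 1/4.
Similarly for Rh via the mother's Rh distribution: P(Rh+) = 1.
Independent loci: 1/4 × 1 = 1/4.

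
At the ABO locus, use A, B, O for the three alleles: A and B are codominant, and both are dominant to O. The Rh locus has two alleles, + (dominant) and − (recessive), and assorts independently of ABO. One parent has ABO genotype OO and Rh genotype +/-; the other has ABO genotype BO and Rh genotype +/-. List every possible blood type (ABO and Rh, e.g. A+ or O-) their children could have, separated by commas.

Gametes from OO × BO give offspring ABO genotypes BO, OO, i.e. phenotypes O, B.
Rh cross +/- × +/- → phenotypes Rh+, Rh-.
Combining independently: O+, O-, B+, B-.

O+, O-, B+, B-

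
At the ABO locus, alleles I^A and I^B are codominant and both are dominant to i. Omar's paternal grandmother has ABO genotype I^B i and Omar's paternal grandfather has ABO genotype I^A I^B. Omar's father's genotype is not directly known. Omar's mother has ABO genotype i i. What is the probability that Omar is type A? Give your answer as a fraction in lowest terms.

1/4

Omar's father's ABO genotype from I^B i × I^A I^B: 1/4 I^A I^B, 1/4 I^A i, 1/4 I^B I^B, 1/4 I^B i.
Crossing each possibility with the mother i i and summing P(type A): 1/4·1/2 + 1/4·1/2 + 1/4·0 + 1/4·0 = 1/4.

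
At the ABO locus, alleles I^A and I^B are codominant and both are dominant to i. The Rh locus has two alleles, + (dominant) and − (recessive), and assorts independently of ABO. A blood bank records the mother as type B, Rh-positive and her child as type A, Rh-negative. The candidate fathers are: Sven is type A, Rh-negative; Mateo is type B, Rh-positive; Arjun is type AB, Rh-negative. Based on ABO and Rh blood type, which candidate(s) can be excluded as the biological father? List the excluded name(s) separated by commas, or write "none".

Mateo

A candidate is excluded only if no genotype consistent with his phenotype could produce a type A, Rh-negative child with a type B, Rh-positive mother.
Mateo (type B, Rh+): no genotype consistent with that phenotype can produce a type-A Rh- child with a type-B mother.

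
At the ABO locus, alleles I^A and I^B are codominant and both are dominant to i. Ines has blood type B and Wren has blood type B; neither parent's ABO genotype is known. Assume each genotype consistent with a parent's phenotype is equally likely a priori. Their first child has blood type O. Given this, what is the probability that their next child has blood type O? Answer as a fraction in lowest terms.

1/4

Possible genotypes: Ines ∈ {I^B I^B, I^B i}; Wren ∈ {I^B I^B, I^B i}.
Weight each parental genotype pair by prior × P(type-O child):
  I^B i × I^B i: posterior weight 1; P(next child type O) = 1/4.
Weighted sum = 1/4.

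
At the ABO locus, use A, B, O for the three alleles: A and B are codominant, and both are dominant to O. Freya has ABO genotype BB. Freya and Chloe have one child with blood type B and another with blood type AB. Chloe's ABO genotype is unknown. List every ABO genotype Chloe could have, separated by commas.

For each candidate genotype of Chloe, check whether crossing it with BB can produce every observed child phenotype.
  AA → possible child types {AB} ✗
  AB → possible child types {B, AB} ✓
  AO → possible child types {B, AB} ✓
  BB → possible child types {B} ✗
  BO → possible child types {B} ✗
  OO → possible child types {B} ✗

AB, AO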